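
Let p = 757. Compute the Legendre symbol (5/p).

-1

Euler's criterion: (5/757) ≡ 5^378 (mod 757).
5^2 ≡ 25 (mod 757)
5^4 ≡ 625 (mod 757)
5^8 ≡ 13 (mod 757)
5^16 ≡ 169 (mod 757)
5^32 ≡ 552 (mod 757)
5^64 ≡ 390 (mod 757)
5^128 ≡ 700 (mod 757)
5^256 ≡ 221 (mod 757)
5^378 = 5^(256+64+32+16+8+2) ≡ 756 (mod 757).
Result is 756 ≡ −1, so (5/757) = −1.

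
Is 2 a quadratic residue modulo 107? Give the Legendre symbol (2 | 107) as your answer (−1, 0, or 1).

-1

Euler's criterion: (2/107) ≡ 2^53 (mod 107).
2^2 ≡ 4 (mod 107)
2^4 ≡ 16 (mod 107)
2^8 ≡ 42 (mod 107)
2^16 ≡ 52 (mod 107)
2^32 ≡ 29 (mod 107)
2^53 = 2^(32+16+4+1) ≡ 106 (mod 107).
Result is 106 ≡ −1, so (2/107) = −1.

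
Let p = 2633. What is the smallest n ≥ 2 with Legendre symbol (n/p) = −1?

(2/2633) = +1, so 2 is a residue.
(3/2633) = −1, so 3 is the smallest positive non-residue mod 2633.

3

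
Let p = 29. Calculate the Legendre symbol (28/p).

Pull out 2^2: since 29 ≡ 5 (mod 8), (2/29) = -1, so (2/29)^2 = +1.
Reciprocity: 7 ≡ 3 and 29 ≡ 1 (mod 4), so (7/29) = +(29/7).
Reduce top mod 7: now compute (1/7).
Reached (1/7) = 1. Collecting the sign flips along the way, the symbol is +1.

1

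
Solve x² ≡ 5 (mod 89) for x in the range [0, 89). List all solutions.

89 ≡ 1 (mod 4), so we find a root by search.
Trying successive values, 19² = 361 ≡ 5 (mod 89). The other root is 89 − 19 = 70.

19, 70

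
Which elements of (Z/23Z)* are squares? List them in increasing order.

1 2 3 4 6 8 9 12 13 16 18

Square k = 1,…,11 (k and 23−k give the same square):
1²=1, 2²=4, 3²=9, 4²=16, 5²≡2, 6²≡13, 7²≡3, 8²≡18, 9²≡12, 10²≡8, 11²≡6 (mod 23).
So the quadratic residues mod 23 are {1, 2, 3, 4, 6, 8, 9, 12, 13, 16, 18}.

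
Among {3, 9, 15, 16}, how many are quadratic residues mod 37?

(3/37) = +1 → QR.
(9/37) = +1 → QR.
(15/37) = -1 → non-residue.
(16/37) = +1 → QR.
Total quadratic residues among the 4: 3.

3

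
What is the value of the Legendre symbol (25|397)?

Euler's criterion: (25/397) ≡ 25^198 (mod 397).
25^2 ≡ 228 (mod 397)
25^4 ≡ 374 (mod 397)
25^8 ≡ 132 (mod 397)
25^16 ≡ 353 (mod 397)
25^32 ≡ 348 (mod 397)
25^64 ≡ 19 (mod 397)
25^128 ≡ 361 (mod 397)
25^198 = 25^(128+64+4+2) ≡ 1 (mod 397).
Result is 1, so (25/397) = 1.

1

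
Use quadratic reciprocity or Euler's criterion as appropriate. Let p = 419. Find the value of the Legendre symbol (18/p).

-1

Pull out 2: since 419 ≡ 3 (mod 8), (2/419) = -1.
Reciprocity: 9 ≡ 1 and 419 ≡ 3 (mod 4), so (9/419) = +(419/9).
Reduce top mod 9: now compute (5/9).
Reciprocity: 5 ≡ 1 and 9 ≡ 1 (mod 4), so (5/9) = +(9/5).
Reduce top mod 5: now compute (4/5).
Pull out 2^2: since 5 ≡ 5 (mod 8), (2/5) = -1, so (2/5)^2 = +1.
Reached (1/5) = 1. Collecting the sign flips along the way, the symbol is -1.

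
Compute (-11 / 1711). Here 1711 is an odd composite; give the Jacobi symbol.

-1

First reduce: -11 ≡ 1700 (mod 1711).
Pull out 2^2: since 1711 ≡ 7 (mod 8), (2/1711) = +1, so (2/1711)^2 = +1.
Reciprocity: 425 ≡ 1 and 1711 ≡ 3 (mod 4), so (425/1711) = +(1711/425).
Reduce top mod 425: now compute (11/425).
Reciprocity: 11 ≡ 3 and 425 ≡ 1 (mod 4), so (11/425) = +(425/11).
Reduce top mod 11: now compute (7/11).
Reciprocity: 7 ≡ 3 and 11 ≡ 3 (mod 4), so (7/11) = −(11/7).
Reduce top mod 7: now compute (4/7).
Pull out 2^2: since 7 ≡ 7 (mod 8), (2/7) = +1, so (2/7)^2 = +1.
Reached (1/7) = 1. Collecting the sign flips along the way, the symbol is -1.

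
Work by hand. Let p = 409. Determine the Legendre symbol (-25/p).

1

Euler's criterion: (-25/409) ≡ 384^204 (mod 409).
384^2 ≡ 216 (mod 409)
384^4 ≡ 30 (mod 409)
384^8 ≡ 82 (mod 409)
384^16 ≡ 180 (mod 409)
384^32 ≡ 89 (mod 409)
384^64 ≡ 150 (mod 409)
384^128 ≡ 5 (mod 409)
384^204 = 384^(128+64+8+4) ≡ 1 (mod 409).
Result is 1, so (-25/409) = 1.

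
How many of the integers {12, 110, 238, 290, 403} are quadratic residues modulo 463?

(12/463) = -1 → non-residue.
(110/463) = +1 → QR.
(238/463) = -1 → non-residue.
(290/463) = -1 → non-residue.
(403/463) = -1 → non-residue.
Total quadratic residues among the 5: 1.

1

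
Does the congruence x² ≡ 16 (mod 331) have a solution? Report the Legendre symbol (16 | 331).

1

Pull out 2^4: since 331 ≡ 3 (mod 8), (2/331) = -1, so (2/331)^4 = +1.
Reached (1/331) = 1. Collecting the sign flips along the way, the symbol is +1.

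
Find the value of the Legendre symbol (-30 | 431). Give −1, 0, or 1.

-1

First reduce: -30 ≡ 401 (mod 431).
Reciprocity: 401 ≡ 1 and 431 ≡ 3 (mod 4), so (401/431) = +(431/401).
Reduce top mod 401: now compute (30/401).
Pull out 2: since 401 ≡ 1 (mod 8), (2/401) = +1.
Reciprocity: 15 ≡ 3 and 401 ≡ 1 (mod 4), so (15/401) = +(401/15).
Reduce top mod 15: now compute (11/15).
Reciprocity: 11 ≡ 3 and 15 ≡ 3 (mod 4), so (11/15) = −(15/11).
Reduce top mod 11: now compute (4/11).
Pull out 2^2: since 11 ≡ 3 (mod 8), (2/11) = -1, so (2/11)^2 = +1.
Reached (1/11) = 1. Collecting the sign flips along the way, the symbol is -1.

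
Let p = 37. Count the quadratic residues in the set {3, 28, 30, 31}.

(3/37) = +1 → QR.
(28/37) = +1 → QR.
(30/37) = +1 → QR.
(31/37) = -1 → non-residue.
Total quadratic residues among the 4: 3.

3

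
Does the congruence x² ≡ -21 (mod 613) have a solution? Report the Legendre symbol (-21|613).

1

First reduce: -21 ≡ 592 (mod 613).
Pull out 2^4: since 613 ≡ 5 (mod 8), (2/613) = -1, so (2/613)^4 = +1.
Reciprocity: 37 ≡ 1 and 613 ≡ 1 (mod 4), so (37/613) = +(613/37).
Reduce top mod 37: now compute (21/37).
Reciprocity: 21 ≡ 1 and 37 ≡ 1 (mod 4), so (21/37) = +(37/21).
Reduce top mod 21: now compute (16/21).
Pull out 2^4: since 21 ≡ 5 (mod 8), (2/21) = -1, so (2/21)^4 = +1.
Reached (1/21) = 1. Collecting the sign flips along the way, the symbol is +1.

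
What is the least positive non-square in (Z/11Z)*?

(2/11) = −1, so 2 is the smallest positive non-residue mod 11.

2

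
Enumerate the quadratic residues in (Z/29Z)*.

Square k = 1,…,14 (k and 29−k give the same square):
1²=1, 2²=4, 3²=9, 4²=16, 5²=25, 6²≡7, 7²≡20, 8²≡6, 9²≡23, 10²≡13, 11²≡5, 12²≡28, 13²≡24, 14²≡22 (mod 29).
So the quadratic residues mod 29 are {1, 4, 5, 6, 7, 9, 13, 16, 20, 22, 23, 24, 25, 28}.

1 4 5 6 7 9 13 16 20 22 23 24 25 28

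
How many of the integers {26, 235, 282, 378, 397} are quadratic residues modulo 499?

(26/499) = +1 → QR.
(235/499) = +1 → QR.
(282/499) = +1 → QR.
(378/499) = -1 → non-residue.
(397/499) = +1 → QR.
Total quadratic residues among the 5: 4.

4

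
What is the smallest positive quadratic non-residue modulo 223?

3

(2/223) = +1, so 2 is a residue.
(3/223) = −1, so 3 is the smallest positive non-residue mod 223.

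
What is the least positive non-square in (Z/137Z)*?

3

(2/137) = +1, so 2 is a residue.
(3/137) = −1, so 3 is the smallest positive non-residue mod 137.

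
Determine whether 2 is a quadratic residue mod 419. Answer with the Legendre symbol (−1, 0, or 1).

Euler's criterion: (2/419) ≡ 2^209 (mod 419).
2^2 ≡ 4 (mod 419)
2^4 ≡ 16 (mod 419)
2^8 ≡ 256 (mod 419)
2^16 ≡ 172 (mod 419)
2^32 ≡ 254 (mod 419)
2^64 ≡ 409 (mod 419)
2^128 ≡ 100 (mod 419)
2^209 = 2^(128+64+16+1) ≡ 418 (mod 419).
Result is 418 ≡ −1, so (2/419) = −1.

-1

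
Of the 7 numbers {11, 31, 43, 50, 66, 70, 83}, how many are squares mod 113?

4

(11/113) = +1 → QR.
(31/113) = +1 → QR.
(43/113) = -1 → non-residue.
(50/113) = +1 → QR.
(66/113) = -1 → non-residue.
(70/113) = -1 → non-residue.
(83/113) = +1 → QR.
Total quadratic residues among the 7: 4.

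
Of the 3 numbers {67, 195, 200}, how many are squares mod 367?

3

(67/367) = +1 → QR.
(195/367) = +1 → QR.
(200/367) = +1 → QR.
Total quadratic residues among the 3: 3.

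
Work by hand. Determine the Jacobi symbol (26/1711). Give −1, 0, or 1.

-1

Pull out 2: since 1711 ≡ 7 (mod 8), (2/1711) = +1.
Reciprocity: 13 ≡ 1 and 1711 ≡ 3 (mod 4), so (13/1711) = +(1711/13).
Reduce top mod 13: now compute (8/13).
Pull out 2^3: since 13 ≡ 5 (mod 8), (2/13) = -1, so (2/13)^3 = -1.
Reached (1/13) = 1. Collecting the sign flips along the way, the symbol is -1.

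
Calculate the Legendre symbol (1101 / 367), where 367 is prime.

First reduce: 1101 ≡ 0 (mod 367).
Top reduces to 0: gcd > 1, so the symbol is 0.

0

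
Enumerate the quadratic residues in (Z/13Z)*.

Square k = 1,…,6 (k and 13−k give the same square):
1²=1, 2²=4, 3²=9, 4²≡3, 5²≡12, 6²≡10 (mod 13).
So the quadratic residues mod 13 are {1, 3, 4, 9, 10, 12}.

1 3 4 9 10 12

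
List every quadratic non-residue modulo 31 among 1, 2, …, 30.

3 6 11 12 13 15 17 21 22 23 24 26 27 29 30

Square k = 1,…,15 (k and 31−k give the same square):
1²=1, 2²=4, 3²=9, 4²=16, 5²=25, 6²≡5, 7²≡18, 8²≡2, 9²≡19, 10²≡7, 11²≡28, 12²≡20, 13²≡14, 14²≡10, 15²≡8 (mod 31).
The residues are {1, 2, 4, 5, 7, 8, 9, 10, 14, 16, 18, 19, 20, 25, 28}; the non-residues are the remaining 15 nonzero classes.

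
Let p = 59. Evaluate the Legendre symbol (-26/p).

First reduce: -26 ≡ 33 (mod 59).
Reciprocity: 33 ≡ 1 and 59 ≡ 3 (mod 4), so (33/59) = +(59/33).
Reduce top mod 33: now compute (26/33).
Pull out 2: since 33 ≡ 1 (mod 8), (2/33) = +1.
Reciprocity: 13 ≡ 1 and 33 ≡ 1 (mod 4), so (13/33) = +(33/13).
Reduce top mod 13: now compute (7/13).
Reciprocity: 7 ≡ 3 and 13 ≡ 1 (mod 4), so (7/13) = +(13/7).
Reduce top mod 7: now compute (6/7).
Pull out 2: since 7 ≡ 7 (mod 8), (2/7) = +1.
Reciprocity: 3 ≡ 3 and 7 ≡ 3 (mod 4), so (3/7) = −(7/3).
Reduce top mod 3: now compute (1/3).
Reached (1/3) = 1. Collecting the sign flips along the way, the symbol is -1.

-1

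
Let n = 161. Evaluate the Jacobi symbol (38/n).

1

Pull out 2: since 161 ≡ 1 (mod 8), (2/161) = +1.
Reciprocity: 19 ≡ 3 and 161 ≡ 1 (mod 4), so (19/161) = +(161/19).
Reduce top mod 19: now compute (9/19).
Reciprocity: 9 ≡ 1 and 19 ≡ 3 (mod 4), so (9/19) = +(19/9).
Reduce top mod 9: now compute (1/9).
Reached (1/9) = 1. Collecting the sign flips along the way, the symbol is +1.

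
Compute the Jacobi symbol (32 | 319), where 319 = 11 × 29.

Pull out 2^5: since 319 ≡ 7 (mod 8), (2/319) = +1, so (2/319)^5 = +1.
Reached (1/319) = 1. Collecting the sign flips along the way, the symbol is +1.

1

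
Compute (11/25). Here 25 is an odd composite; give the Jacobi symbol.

Reciprocity: 11 ≡ 3 and 25 ≡ 1 (mod 4), so (11/25) = +(25/11).
Reduce top mod 11: now compute (3/11).
Reciprocity: 3 ≡ 3 and 11 ≡ 3 (mod 4), so (3/11) = −(11/3).
Reduce top mod 3: now compute (2/3).
Pull out 2: since 3 ≡ 3 (mod 8), (2/3) = -1.
Reached (1/3) = 1. Collecting the sign flips along the way, the symbol is +1.

1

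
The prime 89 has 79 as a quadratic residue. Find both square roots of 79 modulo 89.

41, 48

89 ≡ 1 (mod 4), so we find a root by search.
Trying successive values, 41² = 1681 ≡ 79 (mod 89). The other root is 89 − 41 = 48.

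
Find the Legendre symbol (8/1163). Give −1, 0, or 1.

Pull out 2^3: since 1163 ≡ 3 (mod 8), (2/1163) = -1, so (2/1163)^3 = -1.
Reached (1/1163) = 1. Collecting the sign flips along the way, the symbol is -1.

-1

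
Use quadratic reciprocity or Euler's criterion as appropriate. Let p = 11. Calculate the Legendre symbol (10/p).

Pull out 2: since 11 ≡ 3 (mod 8), (2/11) = -1.
Reciprocity: 5 ≡ 1 and 11 ≡ 3 (mod 4), so (5/11) = +(11/5).
Reduce top mod 5: now compute (1/5).
Reached (1/5) = 1. Collecting the sign flips along the way, the symbol is -1.

-1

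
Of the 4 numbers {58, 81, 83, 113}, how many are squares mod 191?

(58/191) = -1 → non-residue.
(81/191) = +1 → QR.
(83/191) = -1 → non-residue.
(113/191) = -1 → non-residue.
Total quadratic residues among the 4: 1.

1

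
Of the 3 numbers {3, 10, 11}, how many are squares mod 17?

0

(3/17) = -1 → non-residue.
(10/17) = -1 → non-residue.
(11/17) = -1 → non-residue.
Total quadratic residues among the 3: 0.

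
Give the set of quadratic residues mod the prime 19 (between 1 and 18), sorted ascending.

Square k = 1,…,9 (k and 19−k give the same square):
1²=1, 2²=4, 3²=9, 4²=16, 5²≡6, 6²≡17, 7²≡11, 8²≡7, 9²≡5 (mod 19).
So the quadratic residues mod 19 are {1, 4, 5, 6, 7, 9, 11, 16, 17}.

1,4,5,6,7,9,11,16,17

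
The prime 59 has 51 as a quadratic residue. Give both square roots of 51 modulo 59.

Since 59 ≡ 3 (mod 4), a square root of 51 is 51^((59+1)/4) = 51^15 mod 59.
Repeated squaring: 51^2≡5, 51^4≡25, 51^8≡35 (mod 59).
51^15 = 51^(8+4+2+1) ≡ 46 (mod 59).
Check: 46² = 2116 ≡ 51 (mod 59). The two roots are 13 and 46.

13, 46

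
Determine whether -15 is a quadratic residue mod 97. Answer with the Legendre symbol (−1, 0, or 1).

-1

First reduce: -15 ≡ 82 (mod 97).
Pull out 2: since 97 ≡ 1 (mod 8), (2/97) = +1.
Reciprocity: 41 ≡ 1 and 97 ≡ 1 (mod 4), so (41/97) = +(97/41).
Reduce top mod 41: now compute (15/41).
Reciprocity: 15 ≡ 3 and 41 ≡ 1 (mod 4), so (15/41) = +(41/15).
Reduce top mod 15: now compute (11/15).
Reciprocity: 11 ≡ 3 and 15 ≡ 3 (mod 4), so (11/15) = −(15/11).
Reduce top mod 11: now compute (4/11).
Pull out 2^2: since 11 ≡ 3 (mod 8), (2/11) = -1, so (2/11)^2 = +1.
Reached (1/11) = 1. Collecting the sign flips along the way, the symbol is -1.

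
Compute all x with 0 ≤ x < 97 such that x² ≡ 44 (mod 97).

23, 74

97 ≡ 1 (mod 4), so we find a root by search.
Trying successive values, 23² = 529 ≡ 44 (mod 97). The other root is 97 − 23 = 74.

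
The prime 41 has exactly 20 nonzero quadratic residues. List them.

1,2,4,5,8,9,10,16,18,20,21,23,25,31,32,33,36,37,39,40

Square k = 1,…,20 (k and 41−k give the same square):
1²=1, 2²=4, 3²=9, 4²=16, 5²=25, 6²=36, 7²≡8, 8²≡23, 9²≡40, 10²≡18, 11²≡39, 12²≡21, 13²≡5, 14²≡32, 15²≡20, 16²≡10, 17²≡2, 18²≡37, 19²≡33, 20²≡31 (mod 41).
So the quadratic residues mod 41 are {1, 2, 4, 5, 8, 9, 10, 16, 18, 20, 21, 23, 25, 31, 32, 33, 36, 37, 39, 40}.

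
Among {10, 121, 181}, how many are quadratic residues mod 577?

2

(10/577) = -1 → non-residue.
(121/577) = +1 → QR.
(181/577) = +1 → QR.
Total quadratic residues among the 3: 2.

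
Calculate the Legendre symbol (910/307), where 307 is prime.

Euler's criterion: (910/307) ≡ 296^153 (mod 307).
296^2 ≡ 121 (mod 307)
296^4 ≡ 212 (mod 307)
296^8 ≡ 122 (mod 307)
296^16 ≡ 148 (mod 307)
296^32 ≡ 107 (mod 307)
296^64 ≡ 90 (mod 307)
296^128 ≡ 118 (mod 307)
296^153 = 296^(128+16+8+1) ≡ 306 (mod 307).
Result is 306 ≡ −1, so (910/307) = −1.

-1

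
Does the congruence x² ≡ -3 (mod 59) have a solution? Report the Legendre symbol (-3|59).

-1

Euler's criterion: (-3/59) ≡ 56^29 (mod 59).
56^2 ≡ 9 (mod 59)
56^4 ≡ 22 (mod 59)
56^8 ≡ 12 (mod 59)
56^16 ≡ 26 (mod 59)
56^29 = 56^(16+8+4+1) ≡ 58 (mod 59).
Result is 58 ≡ −1, so (-3/59) = −1.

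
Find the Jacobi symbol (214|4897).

Pull out 2: since 4897 ≡ 1 (mod 8), (2/4897) = +1.
Reciprocity: 107 ≡ 3 and 4897 ≡ 1 (mod 4), so (107/4897) = +(4897/107).
Reduce top mod 107: now compute (82/107).
Pull out 2: since 107 ≡ 3 (mod 8), (2/107) = -1.
Reciprocity: 41 ≡ 1 and 107 ≡ 3 (mod 4), so (41/107) = +(107/41).
Reduce top mod 41: now compute (25/41).
Reciprocity: 25 ≡ 1 and 41 ≡ 1 (mod 4), so (25/41) = +(41/25).
Reduce top mod 25: now compute (16/25).
Pull out 2^4: since 25 ≡ 1 (mod 8), (2/25) = +1, so (2/25)^4 = +1.
Reached (1/25) = 1. Collecting the sign flips along the way, the symbol is -1.

-1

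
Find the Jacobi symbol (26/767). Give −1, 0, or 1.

Pull out 2: since 767 ≡ 7 (mod 8), (2/767) = +1.
Reciprocity: 13 ≡ 1 and 767 ≡ 3 (mod 4), so (13/767) = +(767/13).
Reduce top mod 13: now compute (0/13).
Top reduces to 0: gcd > 1, so the symbol is 0.

0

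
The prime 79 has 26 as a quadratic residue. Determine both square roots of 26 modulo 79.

37, 42

Since 79 ≡ 3 (mod 4), a square root of 26 is 26^((79+1)/4) = 26^20 mod 79.
Repeated squaring: 26^2≡44, 26^4≡40, 26^8≡20, 26^16≡5 (mod 79).
26^20 = 26^(16+4) ≡ 42 (mod 79).
Check: 42² = 1764 ≡ 26 (mod 79). The two roots are 37 and 42.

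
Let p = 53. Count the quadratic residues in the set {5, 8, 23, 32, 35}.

(5/53) = -1 → non-residue.
(8/53) = -1 → non-residue.
(23/53) = -1 → non-residue.
(32/53) = -1 → non-residue.
(35/53) = -1 → non-residue.
Total quadratic residues among the 5: 0.

0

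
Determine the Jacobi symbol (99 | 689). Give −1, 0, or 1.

-1

Reciprocity: 99 ≡ 3 and 689 ≡ 1 (mod 4), so (99/689) = +(689/99).
Reduce top mod 99: now compute (95/99).
Reciprocity: 95 ≡ 3 and 99 ≡ 3 (mod 4), so (95/99) = −(99/95).
Reduce top mod 95: now compute (4/95).
Pull out 2^2: since 95 ≡ 7 (mod 8), (2/95) = +1, so (2/95)^2 = +1.
Reached (1/95) = 1. Collecting the sign flips along the way, the symbol is -1.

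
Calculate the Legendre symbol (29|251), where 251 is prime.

Reciprocity: 29 ≡ 1 and 251 ≡ 3 (mod 4), so (29/251) = +(251/29).
Reduce top mod 29: now compute (19/29).
Reciprocity: 19 ≡ 3 and 29 ≡ 1 (mod 4), so (19/29) = +(29/19).
Reduce top mod 19: now compute (10/19).
Pull out 2: since 19 ≡ 3 (mod 8), (2/19) = -1.
Reciprocity: 5 ≡ 1 and 19 ≡ 3 (mod 4), so (5/19) = +(19/5).
Reduce top mod 5: now compute (4/5).
Pull out 2^2: since 5 ≡ 5 (mod 8), (2/5) = -1, so (2/5)^2 = +1.
Reached (1/5) = 1. Collecting the sign flips along the way, the symbol is -1.

-1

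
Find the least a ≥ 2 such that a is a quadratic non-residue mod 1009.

11

(2/1009) = +1, so 2 is a residue.
(3/1009) = +1, so 3 is a residue.
(4/1009) = +1, so 4 is a residue.
(5/1009) = +1, so 5 is a residue.
(6/1009) = +1, so 6 is a residue.
(7/1009) = +1, so 7 is a residue.
(8/1009) = +1, so 8 is a residue.
(9/1009) = +1, so 9 is a residue.
(10/1009) = +1, so 10 is a residue.
(11/1009) = −1, so 11 is the smallest positive non-residue mod 1009.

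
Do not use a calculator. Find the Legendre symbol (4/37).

1

Pull out 2^2: since 37 ≡ 5 (mod 8), (2/37) = -1, so (2/37)^2 = +1.
Reached (1/37) = 1. Collecting the sign flips along the way, the symbol is +1.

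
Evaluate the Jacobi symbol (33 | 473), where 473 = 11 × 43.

0

Reciprocity: 33 ≡ 1 and 473 ≡ 1 (mod 4), so (33/473) = +(473/33).
Reduce top mod 33: now compute (11/33).
Reciprocity: 11 ≡ 3 and 33 ≡ 1 (mod 4), so (11/33) = +(33/11).
Reduce top mod 11: now compute (0/11).
Top reduces to 0: gcd > 1, so the symbol is 0.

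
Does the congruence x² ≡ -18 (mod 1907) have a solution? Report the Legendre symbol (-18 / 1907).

First reduce: -18 ≡ 1889 (mod 1907).
Reciprocity: 1889 ≡ 1 and 1907 ≡ 3 (mod 4), so (1889/1907) = +(1907/1889).
Reduce top mod 1889: now compute (18/1889).
Pull out 2: since 1889 ≡ 1 (mod 8), (2/1889) = +1.
Reciprocity: 9 ≡ 1 and 1889 ≡ 1 (mod 4), so (9/1889) = +(1889/9).
Reduce top mod 9: now compute (8/9).
Pull out 2^3: since 9 ≡ 1 (mod 8), (2/9) = +1, so (2/9)^3 = +1.
Reached (1/9) = 1. Collecting the sign flips along the way, the symbol is +1.

1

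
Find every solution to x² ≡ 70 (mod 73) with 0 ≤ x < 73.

73 ≡ 1 (mod 4), so we find a root by search.
Trying successive values, 17² = 289 ≡ 70 (mod 73). The other root is 73 − 17 = 56.

17, 56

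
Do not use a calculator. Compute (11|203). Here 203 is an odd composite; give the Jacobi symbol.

Reciprocity: 11 ≡ 3 and 203 ≡ 3 (mod 4), so (11/203) = −(203/11).
Reduce top mod 11: now compute (5/11).
Reciprocity: 5 ≡ 1 and 11 ≡ 3 (mod 4), so (5/11) = +(11/5).
Reduce top mod 5: now compute (1/5).
Reached (1/5) = 1. Collecting the sign flips along the way, the symbol is -1.

-1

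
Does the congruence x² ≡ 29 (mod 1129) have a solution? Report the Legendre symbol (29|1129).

-1

Euler's criterion: (29/1129) ≡ 29^564 (mod 1129).
29^2 ≡ 841 (mod 1129)
29^4 ≡ 527 (mod 1129)
29^8 ≡ 1124 (mod 1129)
29^16 ≡ 25 (mod 1129)
29^32 ≡ 625 (mod 1129)
29^64 ≡ 1120 (mod 1129)
29^128 ≡ 81 (mod 1129)
29^256 ≡ 916 (mod 1129)
29^512 ≡ 209 (mod 1129)
29^564 = 29^(512+32+16+4) ≡ 1128 (mod 1129).
Result is 1128 ≡ −1, so (29/1129) = −1.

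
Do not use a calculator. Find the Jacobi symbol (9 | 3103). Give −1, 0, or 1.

Reciprocity: 9 ≡ 1 and 3103 ≡ 3 (mod 4), so (9/3103) = +(3103/9).
Reduce top mod 9: now compute (7/9).
Reciprocity: 7 ≡ 3 and 9 ≡ 1 (mod 4), so (7/9) = +(9/7).
Reduce top mod 7: now compute (2/7).
Pull out 2: since 7 ≡ 7 (mod 8), (2/7) = +1.
Reached (1/7) = 1. Collecting the sign flips along the way, the symbol is +1.

1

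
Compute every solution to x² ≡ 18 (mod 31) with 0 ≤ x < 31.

7, 24

Since 31 ≡ 3 (mod 4), a square root of 18 is 18^((31+1)/4) = 18^8 mod 31.
Repeated squaring: 18^2≡14, 18^4≡10, 18^8≡7 (mod 31).
18^8 = 18^(8) ≡ 7 (mod 31).
Check: 7² = 49 ≡ 18 (mod 31). The two roots are 7 and 24.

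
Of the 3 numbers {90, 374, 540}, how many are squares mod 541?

1

(90/541) = -1 → non-residue.
(374/541) = -1 → non-residue.
(540/541) = +1 → QR.
Total quadratic residues among the 3: 1.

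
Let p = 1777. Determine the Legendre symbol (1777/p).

0

First reduce: 1777 ≡ 0 (mod 1777).
Top reduces to 0: gcd > 1, so the symbol is 0.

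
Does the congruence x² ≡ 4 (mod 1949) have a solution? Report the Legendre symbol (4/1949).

Pull out 2^2: since 1949 ≡ 5 (mod 8), (2/1949) = -1, so (2/1949)^2 = +1.
Reached (1/1949) = 1. Collecting the sign flips along the way, the symbol is +1.

1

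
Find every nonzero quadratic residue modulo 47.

1, 2, 3, 4, 6, 7, 8, 9, 12, 14, 16, 17, 18, 21, 24, 25, 27, 28, 32, 34, 36, 37, 42

Square k = 1,…,23 (k and 47−k give the same square):
1²=1, 2²=4, 3²=9, 4²=16, 5²=25, 6²=36, 7²≡2, 8²≡17, 9²≡34, 10²≡6, 11²≡27, 12²≡3, 13²≡28, 14²≡8, 15²≡37, 16²≡21, 17²≡7, 18²≡42, 19²≡32, 20²≡24, 21²≡18, 22²≡14, 23²≡12 (mod 47).
So the quadratic residues mod 47 are {1, 2, 3, 4, 6, 7, 8, 9, 12, 14, 16, 17, 18, 21, 24, 25, 27, 28, 32, 34, 36, 37, 42}.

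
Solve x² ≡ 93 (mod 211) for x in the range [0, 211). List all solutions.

84, 127

Since 211 ≡ 3 (mod 4), a square root of 93 is 93^((211+1)/4) = 93^53 mod 211.
Repeated squaring: 93^2≡209, 93^4≡4, 93^8≡16, 93^16≡45, 93^32≡126 (mod 211).
93^53 = 93^(32+16+4+1) ≡ 84 (mod 211).
Check: 84² = 7056 ≡ 93 (mod 211). The two roots are 84 and 127.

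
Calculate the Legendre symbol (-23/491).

1

First reduce: -23 ≡ 468 (mod 491).
Pull out 2^2: since 491 ≡ 3 (mod 8), (2/491) = -1, so (2/491)^2 = +1.
Reciprocity: 117 ≡ 1 and 491 ≡ 3 (mod 4), so (117/491) = +(491/117).
Reduce top mod 117: now compute (23/117).
Reciprocity: 23 ≡ 3 and 117 ≡ 1 (mod 4), so (23/117) = +(117/23).
Reduce top mod 23: now compute (2/23).
Pull out 2: since 23 ≡ 7 (mod 8), (2/23) = +1.
Reached (1/23) = 1. Collecting the sign flips along the way, the symbol is +1.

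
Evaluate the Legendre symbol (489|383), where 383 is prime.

-1

First reduce: 489 ≡ 106 (mod 383).
Pull out 2: since 383 ≡ 7 (mod 8), (2/383) = +1.
Reciprocity: 53 ≡ 1 and 383 ≡ 3 (mod 4), so (53/383) = +(383/53).
Reduce top mod 53: now compute (12/53).
Pull out 2^2: since 53 ≡ 5 (mod 8), (2/53) = -1, so (2/53)^2 = +1.
Reciprocity: 3 ≡ 3 and 53 ≡ 1 (mod 4), so (3/53) = +(53/3).
Reduce top mod 3: now compute (2/3).
Pull out 2: since 3 ≡ 3 (mod 8), (2/3) = -1.
Reached (1/3) = 1. Collecting the sign flips along the way, the symbol is -1.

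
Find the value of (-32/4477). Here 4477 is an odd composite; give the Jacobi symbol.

First reduce: -32 ≡ 4445 (mod 4477).
Reciprocity: 4445 ≡ 1 and 4477 ≡ 1 (mod 4), so (4445/4477) = +(4477/4445).
Reduce top mod 4445: now compute (32/4445).
Pull out 2^5: since 4445 ≡ 5 (mod 8), (2/4445) = -1, so (2/4445)^5 = -1.
Reached (1/4445) = 1. Collecting the sign flips along the way, the symbol is -1.

-1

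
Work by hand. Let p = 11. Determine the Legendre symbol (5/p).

1

Reciprocity: 5 ≡ 1 and 11 ≡ 3 (mod 4), so (5/11) = +(11/5).
Reduce top mod 5: now compute (1/5).
Reached (1/5) = 1. Collecting the sign flips along the way, the symbol is +1.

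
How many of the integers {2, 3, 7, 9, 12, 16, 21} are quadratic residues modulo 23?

(2/23) = +1 → QR.
(3/23) = +1 → QR.
(7/23) = -1 → non-residue.
(9/23) = +1 → QR.
(12/23) = +1 → QR.
(16/23) = +1 → QR.
(21/23) = -1 → non-residue.
Total quadratic residues among the 7: 5.

5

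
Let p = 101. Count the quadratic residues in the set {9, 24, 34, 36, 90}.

3

(9/101) = +1 → QR.
(24/101) = +1 → QR.
(34/101) = -1 → non-residue.
(36/101) = +1 → QR.
(90/101) = -1 → non-residue.
Total quadratic residues among the 5: 3.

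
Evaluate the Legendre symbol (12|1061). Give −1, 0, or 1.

-1

Pull out 2^2: since 1061 ≡ 5 (mod 8), (2/1061) = -1, so (2/1061)^2 = +1.
Reciprocity: 3 ≡ 3 and 1061 ≡ 1 (mod 4), so (3/1061) = +(1061/3).
Reduce top mod 3: now compute (2/3).
Pull out 2: since 3 ≡ 3 (mod 8), (2/3) = -1.
Reached (1/3) = 1. Collecting the sign flips along the way, the symbol is -1.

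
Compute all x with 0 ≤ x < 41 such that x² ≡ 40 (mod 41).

41 ≡ 1 (mod 4), so we find a root by search.
Trying successive values, 9² = 81 ≡ 40 (mod 41). The other root is 41 − 9 = 32.

9, 32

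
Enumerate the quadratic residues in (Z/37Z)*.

Square k = 1,…,18 (k and 37−k give the same square):
1²=1, 2²=4, 3²=9, 4²=16, 5²=25, 6²=36, 7²≡12, 8²≡27, 9²≡7, 10²≡26, 11²≡10, 12²≡33, 13²≡21, 14²≡11, 15²≡3, 16²≡34, 17²≡30, 18²≡28 (mod 37).
So the quadratic residues mod 37 are {1, 3, 4, 7, 9, 10, 11, 12, 16, 21, 25, 26, 27, 28, 30, 33, 34, 36}.

1,3,4,7,9,10,11,12,16,21,25,26,27,28,30,33,34,36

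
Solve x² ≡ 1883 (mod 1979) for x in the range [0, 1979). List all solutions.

263, 1716

Since 1979 ≡ 3 (mod 4), a square root of 1883 is 1883^((1979+1)/4) = 1883^495 mod 1979.
Repeated squaring: 1883^2≡1300, 1883^4≡1913, 1883^8≡398, 1883^16≡84, 1883^32≡1119, 1883^64≡1433, 1883^128≡1266, 1883^256≡1745 (mod 1979).
1883^495 = 1883^(256+128+64+32+8+4+2+1) ≡ 1716 (mod 1979).
Check: 1716² = 2944656 ≡ 1883 (mod 1979). The two roots are 263 and 1716.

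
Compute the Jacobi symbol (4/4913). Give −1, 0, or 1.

Pull out 2^2: since 4913 ≡ 1 (mod 8), (2/4913) = +1, so (2/4913)^2 = +1.
Reached (1/4913) = 1. Collecting the sign flips along the way, the symbol is +1.

1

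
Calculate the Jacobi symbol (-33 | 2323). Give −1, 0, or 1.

1

First reduce: -33 ≡ 2290 (mod 2323).
Pull out 2: since 2323 ≡ 3 (mod 8), (2/2323) = -1.
Reciprocity: 1145 ≡ 1 and 2323 ≡ 3 (mod 4), so (1145/2323) = +(2323/1145).
Reduce top mod 1145: now compute (33/1145).
Reciprocity: 33 ≡ 1 and 1145 ≡ 1 (mod 4), so (33/1145) = +(1145/33).
Reduce top mod 33: now compute (23/33).
Reciprocity: 23 ≡ 3 and 33 ≡ 1 (mod 4), so (23/33) = +(33/23).
Reduce top mod 23: now compute (10/23).
Pull out 2: since 23 ≡ 7 (mod 8), (2/23) = +1.
Reciprocity: 5 ≡ 1 and 23 ≡ 3 (mod 4), so (5/23) = +(23/5).
Reduce top mod 5: now compute (3/5).
Reciprocity: 3 ≡ 3 and 5 ≡ 1 (mod 4), so (3/5) = +(5/3).
Reduce top mod 3: now compute (2/3).
Pull out 2: since 3 ≡ 3 (mod 8), (2/3) = -1.
Reached (1/3) = 1. Collecting the sign flips along the way, the symbol is +1.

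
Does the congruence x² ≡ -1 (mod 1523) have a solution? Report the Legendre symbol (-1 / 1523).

-1

First reduce: -1 ≡ 1522 (mod 1523).
Pull out 2: since 1523 ≡ 3 (mod 8), (2/1523) = -1.
Reciprocity: 761 ≡ 1 and 1523 ≡ 3 (mod 4), so (761/1523) = +(1523/761).
Reduce top mod 761: now compute (1/761).
Reached (1/761) = 1. Collecting the sign flips along the way, the symbol is -1.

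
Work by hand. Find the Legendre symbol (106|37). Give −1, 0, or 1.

Euler's criterion: (106/37) ≡ 32^18 (mod 37).
32^2 ≡ 25 (mod 37)
32^4 ≡ 33 (mod 37)
32^8 ≡ 16 (mod 37)
32^16 ≡ 34 (mod 37)
32^18 = 32^(16+2) ≡ 36 (mod 37).
Result is 36 ≡ −1, so (106/37) = −1.

-1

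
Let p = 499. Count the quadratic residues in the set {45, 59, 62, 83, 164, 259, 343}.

2

(45/499) = +1 → QR.
(59/499) = -1 → non-residue.
(62/499) = -1 → non-residue.
(83/499) = -1 → non-residue.
(164/499) = -1 → non-residue.
(259/499) = +1 → QR.
(343/499) = -1 → non-residue.
Total quadratic residues among the 7: 2.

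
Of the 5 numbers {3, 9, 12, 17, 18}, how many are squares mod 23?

(3/23) = +1 → QR.
(9/23) = +1 → QR.
(12/23) = +1 → QR.
(17/23) = -1 → non-residue.
(18/23) = +1 → QR.
Total quadratic residues among the 5: 4.

4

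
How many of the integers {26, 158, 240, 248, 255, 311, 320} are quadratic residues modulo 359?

4

(26/359) = -1 → non-residue.
(158/359) = +1 → QR.
(240/359) = +1 → QR.
(248/359) = -1 → non-residue.
(255/359) = +1 → QR.
(311/359) = -1 → non-residue.
(320/359) = +1 → QR.
Total quadratic residues among the 7: 4.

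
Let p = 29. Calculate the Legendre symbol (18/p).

Euler's criterion: (18/29) ≡ 18^14 (mod 29).
18^2 ≡ 5 (mod 29)
18^4 ≡ 25 (mod 29)
18^8 ≡ 16 (mod 29)
18^14 = 18^(8+4+2) ≡ 28 (mod 29).
Result is 28 ≡ −1, so (18/29) = −1.

-1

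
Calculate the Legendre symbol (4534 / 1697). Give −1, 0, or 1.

1

First reduce: 4534 ≡ 1140 (mod 1697).
Pull out 2^2: since 1697 ≡ 1 (mod 8), (2/1697) = +1, so (2/1697)^2 = +1.
Reciprocity: 285 ≡ 1 and 1697 ≡ 1 (mod 4), so (285/1697) = +(1697/285).
Reduce top mod 285: now compute (272/285).
Pull out 2^4: since 285 ≡ 5 (mod 8), (2/285) = -1, so (2/285)^4 = +1.
Reciprocity: 17 ≡ 1 and 285 ≡ 1 (mod 4), so (17/285) = +(285/17).
Reduce top mod 17: now compute (13/17).
Reciprocity: 13 ≡ 1 and 17 ≡ 1 (mod 4), so (13/17) = +(17/13).
Reduce top mod 13: now compute (4/13).
Pull out 2^2: since 13 ≡ 5 (mod 8), (2/13) = -1, so (2/13)^2 = +1.
Reached (1/13) = 1. Collecting the sign flips along the way, the symbol is +1.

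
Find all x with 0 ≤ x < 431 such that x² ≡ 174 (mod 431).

Since 431 ≡ 3 (mod 4), a square root of 174 is 174^((431+1)/4) = 174^108 mod 431.
Repeated squaring: 174^2≡106, 174^4≡30, 174^8≡38, 174^16≡151, 174^32≡389, 174^64≡40 (mod 431).
174^108 = 174^(64+32+8+4) ≡ 164 (mod 431).
Check: 164² = 26896 ≡ 174 (mod 431). The two roots are 164 and 267.

164, 267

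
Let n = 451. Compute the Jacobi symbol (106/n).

1

Pull out 2: since 451 ≡ 3 (mod 8), (2/451) = -1.
Reciprocity: 53 ≡ 1 and 451 ≡ 3 (mod 4), so (53/451) = +(451/53).
Reduce top mod 53: now compute (27/53).
Reciprocity: 27 ≡ 3 and 53 ≡ 1 (mod 4), so (27/53) = +(53/27).
Reduce top mod 27: now compute (26/27).
Pull out 2: since 27 ≡ 3 (mod 8), (2/27) = -1.
Reciprocity: 13 ≡ 1 and 27 ≡ 3 (mod 4), so (13/27) = +(27/13).
Reduce top mod 13: now compute (1/13).
Reached (1/13) = 1. Collecting the sign flips along the way, the symbol is +1.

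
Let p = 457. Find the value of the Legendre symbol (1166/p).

First reduce: 1166 ≡ 252 (mod 457).
Pull out 2^2: since 457 ≡ 1 (mod 8), (2/457) = +1, so (2/457)^2 = +1.
Reciprocity: 63 ≡ 3 and 457 ≡ 1 (mod 4), so (63/457) = +(457/63).
Reduce top mod 63: now compute (16/63).
Pull out 2^4: since 63 ≡ 7 (mod 8), (2/63) = +1, so (2/63)^4 = +1.
Reached (1/63) = 1. Collecting the sign flips along the way, the symbol is +1.

1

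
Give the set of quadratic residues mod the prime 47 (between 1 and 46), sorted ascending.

Square k = 1,…,23 (k and 47−k give the same square):
1²=1, 2²=4, 3²=9, 4²=16, 5²=25, 6²=36, 7²≡2, 8²≡17, 9²≡34, 10²≡6, 11²≡27, 12²≡3, 13²≡28, 14²≡8, 15²≡37, 16²≡21, 17²≡7, 18²≡42, 19²≡32, 20²≡24, 21²≡18, 22²≡14, 23²≡12 (mod 47).
So the quadratic residues mod 47 are {1, 2, 3, 4, 6, 7, 8, 9, 12, 14, 16, 17, 18, 21, 24, 25, 27, 28, 32, 34, 36, 37, 42}.

1,2,3,4,6,7,8,9,12,14,16,17,18,21,24,25,27,28,32,34,36,37,42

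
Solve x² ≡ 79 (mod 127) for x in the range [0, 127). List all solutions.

29, 98

Since 127 ≡ 3 (mod 4), a square root of 79 is 79^((127+1)/4) = 79^32 mod 127.
Repeated squaring: 79^2≡18, 79^4≡70, 79^8≡74, 79^16≡15, 79^32≡98 (mod 127).
79^32 = 79^(32) ≡ 98 (mod 127).
Check: 98² = 9604 ≡ 79 (mod 127). The two roots are 29 and 98.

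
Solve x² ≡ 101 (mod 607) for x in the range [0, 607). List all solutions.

56, 551

Since 607 ≡ 3 (mod 4), a square root of 101 is 101^((607+1)/4) = 101^152 mod 607.
Repeated squaring: 101^2≡489, 101^4≡570, 101^8≡155, 101^16≡352, 101^32≡76, 101^64≡313, 101^128≡242 (mod 607).
101^152 = 101^(128+16+8) ≡ 56 (mod 607).
Check: 56² = 3136 ≡ 101 (mod 607). The two roots are 56 and 551.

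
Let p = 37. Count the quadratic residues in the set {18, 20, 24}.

0

(18/37) = -1 → non-residue.
(20/37) = -1 → non-residue.
(24/37) = -1 → non-residue.
Total quadratic residues among the 3: 0.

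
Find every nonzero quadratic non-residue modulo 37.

2 5 6 8 13 14 15 17 18 19 20 22 23 24 29 31 32 35

Square k = 1,…,18 (k and 37−k give the same square):
1²=1, 2²=4, 3²=9, 4²=16, 5²=25, 6²=36, 7²≡12, 8²≡27, 9²≡7, 10²≡26, 11²≡10, 12²≡33, 13²≡21, 14²≡11, 15²≡3, 16²≡34, 17²≡30, 18²≡28 (mod 37).
The residues are {1, 3, 4, 7, 9, 10, 11, 12, 16, 21, 25, 26, 27, 28, 30, 33, 34, 36}; the non-residues are the remaining 18 nonzero classes.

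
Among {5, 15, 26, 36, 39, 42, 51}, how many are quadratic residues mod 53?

(5/53) = -1 → non-residue.
(15/53) = +1 → QR.
(26/53) = -1 → non-residue.
(36/53) = +1 → QR.
(39/53) = -1 → non-residue.
(42/53) = +1 → QR.
(51/53) = -1 → non-residue.
Total quadratic residues among the 7: 3.

3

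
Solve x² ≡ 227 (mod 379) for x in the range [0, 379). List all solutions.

178, 201

Since 379 ≡ 3 (mod 4), a square root of 227 is 227^((379+1)/4) = 227^95 mod 379.
Repeated squaring: 227^2≡364, 227^4≡225, 227^8≡218, 227^16≡149, 227^32≡219, 227^64≡207 (mod 379).
227^95 = 227^(64+16+8+4+2+1) ≡ 178 (mod 379).
Check: 178² = 31684 ≡ 227 (mod 379). The two roots are 178 and 201.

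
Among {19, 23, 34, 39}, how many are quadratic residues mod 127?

(19/127) = +1 → QR.
(23/127) = -1 → non-residue.
(34/127) = +1 → QR.
(39/127) = -1 → non-residue.
Total quadratic residues among the 4: 2.

2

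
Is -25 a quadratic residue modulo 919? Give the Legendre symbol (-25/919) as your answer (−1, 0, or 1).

-1

Euler's criterion: (-25/919) ≡ 894^459 (mod 919).
894^2 ≡ 625 (mod 919)
894^4 ≡ 50 (mod 919)
894^8 ≡ 662 (mod 919)
894^16 ≡ 800 (mod 919)
894^32 ≡ 376 (mod 919)
894^64 ≡ 769 (mod 919)
894^128 ≡ 444 (mod 919)
894^256 ≡ 470 (mod 919)
894^459 = 894^(256+128+64+8+2+1) ≡ 918 (mod 919).
Result is 918 ≡ −1, so (-25/919) = −1.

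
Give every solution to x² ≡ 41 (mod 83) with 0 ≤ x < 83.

37, 46

Since 83 ≡ 3 (mod 4), a square root of 41 is 41^((83+1)/4) = 41^21 mod 83.
Repeated squaring: 41^2≡21, 41^4≡26, 41^8≡12, 41^16≡61 (mod 83).
41^21 = 41^(16+4+1) ≡ 37 (mod 83).
Check: 37² = 1369 ≡ 41 (mod 83). The two roots are 37 and 46.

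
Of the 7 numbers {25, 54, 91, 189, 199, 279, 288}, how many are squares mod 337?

5

(25/337) = +1 → QR.
(54/337) = +1 → QR.
(91/337) = +1 → QR.
(189/337) = +1 → QR.
(199/337) = -1 → non-residue.
(279/337) = -1 → non-residue.
(288/337) = +1 → QR.
Total quadratic residues among the 7: 5.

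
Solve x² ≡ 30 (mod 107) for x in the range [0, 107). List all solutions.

43, 64

Since 107 ≡ 3 (mod 4), a square root of 30 is 30^((107+1)/4) = 30^27 mod 107.
Repeated squaring: 30^2≡44, 30^4≡10, 30^8≡100, 30^16≡49 (mod 107).
30^27 = 30^(16+8+2+1) ≡ 64 (mod 107).
Check: 64² = 4096 ≡ 30 (mod 107). The two roots are 43 and 64.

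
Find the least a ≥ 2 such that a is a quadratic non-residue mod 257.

3

(2/257) = +1, so 2 is a residue.
(3/257) = −1, so 3 is the smallest positive non-residue mod 257.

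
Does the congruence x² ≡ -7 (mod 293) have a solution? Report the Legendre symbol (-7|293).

Euler's criterion: (-7/293) ≡ 286^146 (mod 293).
286^2 ≡ 49 (mod 293)
286^4 ≡ 57 (mod 293)
286^8 ≡ 26 (mod 293)
286^16 ≡ 90 (mod 293)
286^32 ≡ 189 (mod 293)
286^64 ≡ 268 (mod 293)
286^128 ≡ 39 (mod 293)
286^146 = 286^(128+16+2) ≡ 292 (mod 293).
Result is 292 ≡ −1, so (-7/293) = −1.

-1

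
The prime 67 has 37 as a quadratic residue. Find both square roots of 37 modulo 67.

Since 67 ≡ 3 (mod 4), a square root of 37 is 37^((67+1)/4) = 37^17 mod 67.
Repeated squaring: 37^2≡29, 37^4≡37, 37^8≡29, 37^16≡37 (mod 67).
37^17 = 37^(16+1) ≡ 29 (mod 67).
Check: 29² = 841 ≡ 37 (mod 67). The two roots are 29 and 38.

29, 38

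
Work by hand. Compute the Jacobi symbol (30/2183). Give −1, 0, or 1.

Pull out 2: since 2183 ≡ 7 (mod 8), (2/2183) = +1.
Reciprocity: 15 ≡ 3 and 2183 ≡ 3 (mod 4), so (15/2183) = −(2183/15).
Reduce top mod 15: now compute (8/15).
Pull out 2^3: since 15 ≡ 7 (mod 8), (2/15) = +1, so (2/15)^3 = +1.
Reached (1/15) = 1. Collecting the sign flips along the way, the symbol is -1.

-1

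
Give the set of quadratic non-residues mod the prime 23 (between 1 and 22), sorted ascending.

5 7 10 11 14 15 17 19 20 21 22

Square k = 1,…,11 (k and 23−k give the same square):
1²=1, 2²=4, 3²=9, 4²=16, 5²≡2, 6²≡13, 7²≡3, 8²≡18, 9²≡12, 10²≡8, 11²≡6 (mod 23).
The residues are {1, 2, 3, 4, 6, 8, 9, 12, 13, 16, 18}; the non-residues are the remaining 11 nonzero classes.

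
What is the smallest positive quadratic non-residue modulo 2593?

(2/2593) = +1, so 2 is a residue.
(3/2593) = +1, so 3 is a residue.
(4/2593) = +1, so 4 is a residue.
(5/2593) = −1, so 5 is the smallest positive non-residue mod 2593.

5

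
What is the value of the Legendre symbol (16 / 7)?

First reduce: 16 ≡ 2 (mod 7).
Pull out 2: since 7 ≡ 7 (mod 8), (2/7) = +1.
Reached (1/7) = 1. Collecting the sign flips along the way, the symbol is +1.

1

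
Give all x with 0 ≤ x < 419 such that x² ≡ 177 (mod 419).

Since 419 ≡ 3 (mod 4), a square root of 177 is 177^((419+1)/4) = 177^105 mod 419.
Repeated squaring: 177^2≡323, 177^4≡417, 177^8≡4, 177^16≡16, 177^32≡256, 177^64≡172 (mod 419).
177^105 = 177^(64+32+8+1) ≡ 218 (mod 419).
Check: 218² = 47524 ≡ 177 (mod 419). The two roots are 201 and 218.

201, 218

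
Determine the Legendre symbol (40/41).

1

Pull out 2^3: since 41 ≡ 1 (mod 8), (2/41) = +1, so (2/41)^3 = +1.
Reciprocity: 5 ≡ 1 and 41 ≡ 1 (mod 4), so (5/41) = +(41/5).
Reduce top mod 5: now compute (1/5).
Reached (1/5) = 1. Collecting the sign flips along the way, the symbol is +1.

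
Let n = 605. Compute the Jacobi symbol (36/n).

Pull out 2^2: since 605 ≡ 5 (mod 8), (2/605) = -1, so (2/605)^2 = +1.
Reciprocity: 9 ≡ 1 and 605 ≡ 1 (mod 4), so (9/605) = +(605/9).
Reduce top mod 9: now compute (2/9).
Pull out 2: since 9 ≡ 1 (mod 8), (2/9) = +1.
Reached (1/9) = 1. Collecting the sign flips along the way, the symbol is +1.

1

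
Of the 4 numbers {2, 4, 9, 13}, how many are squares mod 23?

4

(2/23) = +1 → QR.
(4/23) = +1 → QR.
(9/23) = +1 → QR.
(13/23) = +1 → QR.
Total quadratic residues among the 4: 4.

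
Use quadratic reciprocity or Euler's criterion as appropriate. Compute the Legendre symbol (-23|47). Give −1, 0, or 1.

Euler's criterion: (-23/47) ≡ 24^23 (mod 47).
24^2 ≡ 12 (mod 47)
24^4 ≡ 3 (mod 47)
24^8 ≡ 9 (mod 47)
24^16 ≡ 34 (mod 47)
24^23 = 24^(16+4+2+1) ≡ 1 (mod 47).
Result is 1, so (-23/47) = 1.

1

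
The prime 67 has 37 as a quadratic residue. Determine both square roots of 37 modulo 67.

29, 38

Since 67 ≡ 3 (mod 4), a square root of 37 is 37^((67+1)/4) = 37^17 mod 67.
Repeated squaring: 37^2≡29, 37^4≡37, 37^8≡29, 37^16≡37 (mod 67).
37^17 = 37^(16+1) ≡ 29 (mod 67).
Check: 29² = 841 ≡ 37 (mod 67). The two roots are 29 and 38.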